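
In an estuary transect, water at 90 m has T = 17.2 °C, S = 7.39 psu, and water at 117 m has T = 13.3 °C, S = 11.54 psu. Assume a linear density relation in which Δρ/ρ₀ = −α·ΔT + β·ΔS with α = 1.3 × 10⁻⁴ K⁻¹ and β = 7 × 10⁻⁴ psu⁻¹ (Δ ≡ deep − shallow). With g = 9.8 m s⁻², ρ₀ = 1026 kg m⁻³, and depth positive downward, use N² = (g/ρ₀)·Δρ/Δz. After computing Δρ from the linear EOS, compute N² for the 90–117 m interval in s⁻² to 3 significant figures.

1.24 × 10⁻³ s⁻²

ΔT = -3.9 K, ΔS = +4.15 psu (deep − shallow).
Δρ/ρ₀ = −αΔT + βΔS = 5.07 × 10⁻⁴ + 2.905 × 10⁻³ = 3.412 × 10⁻³, so Δρ ≈ 3.501 kg m⁻³.
N² = (g/ρ₀)·Δρ/Δz = g·(Δρ/ρ₀)/Δz = 9.8 × 3.412 × 10⁻³ / 27 = 1.2384 × 10⁻³ s⁻² ≈ 1.24 × 10⁻³ s⁻².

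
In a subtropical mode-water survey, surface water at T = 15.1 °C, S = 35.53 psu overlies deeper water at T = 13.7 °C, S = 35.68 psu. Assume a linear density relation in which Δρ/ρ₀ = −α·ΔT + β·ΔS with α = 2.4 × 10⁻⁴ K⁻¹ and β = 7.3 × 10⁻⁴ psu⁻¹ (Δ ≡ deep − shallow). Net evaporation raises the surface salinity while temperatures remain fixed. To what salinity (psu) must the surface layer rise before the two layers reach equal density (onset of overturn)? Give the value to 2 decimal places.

Neutral buoyancy requires −α(T_deep − T_surf) + β(S_deep − S_surf′) = 0.
S_surf′ = S_deep − (α/β)·ΔT = 35.68 − (2.4 × 10⁻⁴/7.3 × 10⁻⁴)·(-1.4) = 36.1403 psu.
Increase required: 36.1403 − 35.53 = 0.6103 psu.

36.14 psu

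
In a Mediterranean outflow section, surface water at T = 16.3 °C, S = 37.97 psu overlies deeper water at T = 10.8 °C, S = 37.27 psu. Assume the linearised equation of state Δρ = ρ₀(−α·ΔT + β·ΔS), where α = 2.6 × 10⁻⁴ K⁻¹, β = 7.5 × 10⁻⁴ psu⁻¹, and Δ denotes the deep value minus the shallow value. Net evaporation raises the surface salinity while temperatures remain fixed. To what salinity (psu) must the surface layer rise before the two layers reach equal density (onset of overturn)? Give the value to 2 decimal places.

39.18 psu

Neutral buoyancy requires −α(T_deep − T_surf) + β(S_deep − S_surf′) = 0.
S_surf′ = S_deep − (α/β)·ΔT = 37.27 − (2.6 × 10⁻⁴/7.5 × 10⁻⁴)·(-5.5) = 39.1767 psu.
Increase required: 39.1767 − 37.97 = 1.2067 psu.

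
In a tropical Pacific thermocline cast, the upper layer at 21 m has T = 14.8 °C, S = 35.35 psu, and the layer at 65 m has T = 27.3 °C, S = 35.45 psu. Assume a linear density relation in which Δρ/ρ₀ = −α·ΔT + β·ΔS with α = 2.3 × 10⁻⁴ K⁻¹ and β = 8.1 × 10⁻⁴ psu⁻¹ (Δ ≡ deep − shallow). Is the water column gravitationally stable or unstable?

ΔT = 27.3 − 14.8 = +12.5 K and ΔS = 35.45 − 35.35 = +0.10 psu (deep − shallow).
−αΔT = -2.875 × 10⁻³; βΔS = 8.10 × 10⁻⁵; sum Δρ/ρ₀ = -2.794 × 10⁻³.
Δρ/ρ₀ < 0, so Δρ < 0: deeper water is lighter → statically unstable; the column would overturn.

unstable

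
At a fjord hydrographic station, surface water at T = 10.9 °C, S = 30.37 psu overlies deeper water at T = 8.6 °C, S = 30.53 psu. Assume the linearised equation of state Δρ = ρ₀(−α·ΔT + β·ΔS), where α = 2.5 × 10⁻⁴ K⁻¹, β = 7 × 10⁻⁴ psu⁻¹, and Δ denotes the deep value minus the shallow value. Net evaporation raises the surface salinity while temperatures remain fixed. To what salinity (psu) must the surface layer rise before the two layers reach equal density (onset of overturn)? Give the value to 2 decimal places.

Neutral buoyancy requires −α(T_deep − T_surf) + β(S_deep − S_surf′) = 0.
S_surf′ = S_deep − (α/β)·ΔT = 30.53 − (2.5 × 10⁻⁴/7 × 10⁻⁴)·(-2.3) = 31.3514 psu.
Increase required: 31.3514 − 30.37 = 0.9814 psu.

31.35 psu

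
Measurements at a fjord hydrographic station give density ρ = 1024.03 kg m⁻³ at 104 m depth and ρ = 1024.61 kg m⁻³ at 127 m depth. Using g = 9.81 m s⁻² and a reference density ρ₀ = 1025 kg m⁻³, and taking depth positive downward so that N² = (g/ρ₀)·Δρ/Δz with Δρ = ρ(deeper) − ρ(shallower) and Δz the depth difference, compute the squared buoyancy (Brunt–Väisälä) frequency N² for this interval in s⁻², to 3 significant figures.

2.41 × 10⁻⁴ s⁻²

Δρ = 1024.61 − 1024.03 = 0.58 kg m⁻³ over Δz = 127 − 104 = 23 m.
N² = (9.81/1025) × (0.58/23) = 2.4135 × 10⁻⁴ s⁻² ≈ 2.41 × 10⁻⁴ s⁻².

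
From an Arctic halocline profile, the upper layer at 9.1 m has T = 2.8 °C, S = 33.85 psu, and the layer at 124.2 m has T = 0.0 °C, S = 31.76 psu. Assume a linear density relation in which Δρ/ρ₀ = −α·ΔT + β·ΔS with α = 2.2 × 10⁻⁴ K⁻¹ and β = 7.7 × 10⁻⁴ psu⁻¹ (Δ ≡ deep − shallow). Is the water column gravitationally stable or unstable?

unstable

ΔT = 0.0 − 2.8 = -2.8 K and ΔS = 31.76 − 33.85 = -2.09 psu (deep − shallow).
−αΔT = 6.16 × 10⁻⁴; βΔS = -1.6093 × 10⁻³; sum Δρ/ρ₀ = -9.933 × 10⁻⁴.
Δρ/ρ₀ < 0, so Δρ < 0: deeper water is lighter → statically unstable; the column would overturn.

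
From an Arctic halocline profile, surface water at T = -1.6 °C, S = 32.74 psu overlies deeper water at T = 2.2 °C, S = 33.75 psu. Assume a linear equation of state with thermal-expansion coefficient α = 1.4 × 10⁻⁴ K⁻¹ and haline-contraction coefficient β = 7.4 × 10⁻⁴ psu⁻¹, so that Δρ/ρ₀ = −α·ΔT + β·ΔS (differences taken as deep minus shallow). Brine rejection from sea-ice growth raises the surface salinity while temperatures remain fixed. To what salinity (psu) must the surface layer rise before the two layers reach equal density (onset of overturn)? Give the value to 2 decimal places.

33.03 psu

Neutral buoyancy requires −α(T_deep − T_surf) + β(S_deep − S_surf′) = 0.
S_surf′ = S_deep − (α/β)·ΔT = 33.75 − (1.4 × 10⁻⁴/7.4 × 10⁻⁴)·(+3.8) = 33.0311 psu.
Increase required: 33.0311 − 32.74 = 0.2911 psu.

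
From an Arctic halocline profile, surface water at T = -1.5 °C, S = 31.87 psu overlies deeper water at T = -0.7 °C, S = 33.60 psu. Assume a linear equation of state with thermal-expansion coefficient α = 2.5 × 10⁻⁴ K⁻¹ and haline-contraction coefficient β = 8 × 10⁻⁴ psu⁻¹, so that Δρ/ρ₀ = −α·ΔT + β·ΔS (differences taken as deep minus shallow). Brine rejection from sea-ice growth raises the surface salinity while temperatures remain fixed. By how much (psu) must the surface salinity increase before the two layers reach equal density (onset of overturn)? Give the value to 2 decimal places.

Neutral buoyancy requires −α(T_deep − T_surf) + β(S_deep − S_surf′) = 0.
S_surf′ = S_deep − (α/β)·ΔT = 33.60 − (2.5 × 10⁻⁴/8 × 10⁻⁴)·(+0.8) = 33.3500 psu.
Increase required: 33.3500 − 31.87 = 1.4800 psu.

1.48 psu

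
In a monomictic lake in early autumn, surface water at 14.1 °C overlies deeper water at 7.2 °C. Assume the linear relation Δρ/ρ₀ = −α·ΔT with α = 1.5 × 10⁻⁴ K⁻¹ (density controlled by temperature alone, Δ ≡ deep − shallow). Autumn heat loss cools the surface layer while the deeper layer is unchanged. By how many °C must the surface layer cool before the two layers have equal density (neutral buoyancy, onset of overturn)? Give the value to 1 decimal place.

6.9 °C

With temperature the only control, equal density requires T_surf′ = T_deep.
T_surf′ = 7.2 °C.
Cooling required: 14.1 − 7.2 = 6.9 °C.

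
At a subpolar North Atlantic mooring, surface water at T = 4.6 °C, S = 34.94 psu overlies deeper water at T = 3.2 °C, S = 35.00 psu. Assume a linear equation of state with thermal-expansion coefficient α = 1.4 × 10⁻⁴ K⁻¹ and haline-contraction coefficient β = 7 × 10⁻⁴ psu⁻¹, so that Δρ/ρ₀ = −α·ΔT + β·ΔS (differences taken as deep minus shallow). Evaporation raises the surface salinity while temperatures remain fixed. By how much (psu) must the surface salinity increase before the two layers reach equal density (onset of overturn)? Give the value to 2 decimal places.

Neutral buoyancy requires −α(T_deep − T_surf) + β(S_deep − S_surf′) = 0.
S_surf′ = S_deep − (α/β)·ΔT = 35.00 − (1.4 × 10⁻⁴/7 × 10⁻⁴)·(-1.4) = 35.2800 psu.
Increase required: 35.2800 − 34.94 = 0.3400 psu.

0.34 psu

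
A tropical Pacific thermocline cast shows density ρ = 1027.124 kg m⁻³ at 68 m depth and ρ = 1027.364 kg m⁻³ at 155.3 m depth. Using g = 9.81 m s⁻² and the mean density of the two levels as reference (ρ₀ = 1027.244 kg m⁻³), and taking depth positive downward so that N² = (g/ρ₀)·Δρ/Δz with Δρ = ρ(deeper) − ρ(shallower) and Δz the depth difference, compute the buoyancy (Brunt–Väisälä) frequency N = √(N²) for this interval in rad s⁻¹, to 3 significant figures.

5.12 × 10⁻³ rad s⁻¹

Δρ = 1027.364 − 1027.124 = 0.240 kg m⁻³ over Δz = 155.3 − 68 = 87.3 m.
N² = (9.81/1027.244) × (0.240/87.3) = 2.6254 × 10⁻⁵ s⁻².
N = √(2.6254 × 10⁻⁵) = 5.1239 × 10⁻³ rad s⁻¹ ≈ 5.12 × 10⁻³ rad s⁻¹.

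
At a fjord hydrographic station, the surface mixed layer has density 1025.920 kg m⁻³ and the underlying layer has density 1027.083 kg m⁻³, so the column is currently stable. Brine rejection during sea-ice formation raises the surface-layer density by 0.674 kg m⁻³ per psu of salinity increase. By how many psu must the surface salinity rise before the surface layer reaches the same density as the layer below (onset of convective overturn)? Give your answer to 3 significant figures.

1.73 psu

Density deficit of the surface layer: 1027.083 − 1025.920 = 1.163 kg m⁻³.
Required change = 1.163 / 0.674 = 1.73 psu.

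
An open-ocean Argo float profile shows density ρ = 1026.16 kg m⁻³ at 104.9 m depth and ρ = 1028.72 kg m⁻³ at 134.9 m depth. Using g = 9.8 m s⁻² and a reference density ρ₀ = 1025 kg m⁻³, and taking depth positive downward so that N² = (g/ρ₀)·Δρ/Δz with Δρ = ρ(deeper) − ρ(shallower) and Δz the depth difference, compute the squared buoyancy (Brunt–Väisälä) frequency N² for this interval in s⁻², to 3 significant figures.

Δρ = 1028.72 − 1026.16 = 2.56 kg m⁻³ over Δz = 134.9 − 104.9 = 30 m.
N² = (9.8/1025) × (2.56/30) = 8.1587 × 10⁻⁴ s⁻² ≈ 8.16 × 10⁻⁴ s⁻².

8.16 × 10⁻⁴ s⁻²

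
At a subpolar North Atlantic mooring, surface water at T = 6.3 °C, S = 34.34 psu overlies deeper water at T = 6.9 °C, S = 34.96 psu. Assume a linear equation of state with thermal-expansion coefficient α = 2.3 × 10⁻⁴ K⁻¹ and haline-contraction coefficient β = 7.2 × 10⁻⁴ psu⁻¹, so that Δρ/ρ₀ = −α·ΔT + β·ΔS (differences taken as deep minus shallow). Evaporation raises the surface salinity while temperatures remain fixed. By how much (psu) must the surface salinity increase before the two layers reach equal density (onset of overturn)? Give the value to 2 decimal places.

Neutral buoyancy requires −α(T_deep − T_surf) + β(S_deep − S_surf′) = 0.
S_surf′ = S_deep − (α/β)·ΔT = 34.96 − (2.3 × 10⁻⁴/7.2 × 10⁻⁴)·(+0.6) = 34.7683 psu.
Increase required: 34.7683 − 34.34 = 0.4283 psu.

0.43 psu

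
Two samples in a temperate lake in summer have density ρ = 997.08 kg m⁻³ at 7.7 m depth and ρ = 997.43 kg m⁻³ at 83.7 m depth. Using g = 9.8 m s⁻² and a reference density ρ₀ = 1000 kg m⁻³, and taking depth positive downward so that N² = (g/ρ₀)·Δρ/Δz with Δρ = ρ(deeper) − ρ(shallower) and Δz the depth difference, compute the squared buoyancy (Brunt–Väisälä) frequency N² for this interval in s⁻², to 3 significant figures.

Δρ = 997.43 − 997.08 = 0.35 kg m⁻³ over Δz = 83.7 − 7.7 = 76 m.
N² = (9.8/1000) × (0.35/76) = 4.5132 × 10⁻⁵ s⁻² ≈ 4.51 × 10⁻⁵ s⁻².

4.51 × 10⁻⁵ s⁻²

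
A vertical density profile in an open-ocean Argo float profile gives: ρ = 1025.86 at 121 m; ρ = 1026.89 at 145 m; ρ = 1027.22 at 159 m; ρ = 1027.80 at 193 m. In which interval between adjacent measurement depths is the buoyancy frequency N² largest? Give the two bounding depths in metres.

121–145 m

Compute the density gradient over each adjacent pair:
  121–145 m: Δρ/Δz = 1.03/24 = 0.043 kg m⁻⁴
  145–159 m: Δρ/Δz = 0.33/14 = 0.024 kg m⁻⁴
  159–193 m: Δρ/Δz = 0.58/34 = 0.017 kg m⁻⁴
The largest gradient is in the 121–145 m interval — the pycnocline.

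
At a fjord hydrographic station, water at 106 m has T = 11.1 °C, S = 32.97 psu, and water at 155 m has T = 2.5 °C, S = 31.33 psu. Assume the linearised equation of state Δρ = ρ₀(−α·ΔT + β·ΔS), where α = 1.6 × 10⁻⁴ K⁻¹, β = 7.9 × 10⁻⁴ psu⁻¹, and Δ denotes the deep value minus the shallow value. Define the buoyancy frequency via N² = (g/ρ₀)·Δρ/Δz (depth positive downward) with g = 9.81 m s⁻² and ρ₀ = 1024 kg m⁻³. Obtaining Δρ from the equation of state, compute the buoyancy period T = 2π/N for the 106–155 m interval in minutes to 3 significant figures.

ΔT = -8.6 K, ΔS = -1.64 psu (deep − shallow).
Δρ/ρ₀ = −αΔT + βΔS = 1.376 × 10⁻³ − 1.2956 × 10⁻³ = 8.04 × 10⁻⁵, so Δρ ≈ 0.08233 kg m⁻³.
N² = (g/ρ₀)·Δρ/Δz = g·(Δρ/ρ₀)/Δz = 9.81 × 8.04 × 10⁻⁵ / 49 = 1.6096 × 10⁻⁵ s⁻².
N = √(1.6096 × 10⁻⁵) = 4.0120 × 10⁻³ rad s⁻¹ → T = 2π/N = 1.5661 × 10³ s = 26.102 min ≈ 26.1 min.

26.1 min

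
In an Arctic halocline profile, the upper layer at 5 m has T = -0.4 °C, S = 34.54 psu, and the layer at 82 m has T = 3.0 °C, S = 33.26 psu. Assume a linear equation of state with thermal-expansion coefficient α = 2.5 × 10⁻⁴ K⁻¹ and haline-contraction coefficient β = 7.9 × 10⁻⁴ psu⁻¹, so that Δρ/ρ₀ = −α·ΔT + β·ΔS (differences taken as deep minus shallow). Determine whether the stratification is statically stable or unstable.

unstable

ΔT = 3.0 − -0.4 = +3.4 K and ΔS = 33.26 − 34.54 = -1.28 psu (deep − shallow).
−αΔT = -8.50 × 10⁻⁴; βΔS = -1.0112 × 10⁻³; sum Δρ/ρ₀ = -1.8612 × 10⁻³.
Δρ/ρ₀ < 0, so Δρ < 0: deeper water is lighter → statically unstable; the column would overturn.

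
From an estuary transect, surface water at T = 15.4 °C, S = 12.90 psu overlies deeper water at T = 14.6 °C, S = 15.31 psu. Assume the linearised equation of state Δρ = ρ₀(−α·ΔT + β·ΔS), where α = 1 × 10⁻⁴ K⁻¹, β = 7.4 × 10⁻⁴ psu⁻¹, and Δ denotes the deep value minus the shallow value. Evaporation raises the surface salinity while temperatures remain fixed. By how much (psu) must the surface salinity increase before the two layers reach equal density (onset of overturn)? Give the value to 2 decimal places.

2.52 psu

Neutral buoyancy requires −α(T_deep − T_surf) + β(S_deep − S_surf′) = 0.
S_surf′ = S_deep − (α/β)·ΔT = 15.31 − (1 × 10⁻⁴/7.4 × 10⁻⁴)·(-0.8) = 15.4181 psu.
Increase required: 15.4181 − 12.90 = 2.5181 psu.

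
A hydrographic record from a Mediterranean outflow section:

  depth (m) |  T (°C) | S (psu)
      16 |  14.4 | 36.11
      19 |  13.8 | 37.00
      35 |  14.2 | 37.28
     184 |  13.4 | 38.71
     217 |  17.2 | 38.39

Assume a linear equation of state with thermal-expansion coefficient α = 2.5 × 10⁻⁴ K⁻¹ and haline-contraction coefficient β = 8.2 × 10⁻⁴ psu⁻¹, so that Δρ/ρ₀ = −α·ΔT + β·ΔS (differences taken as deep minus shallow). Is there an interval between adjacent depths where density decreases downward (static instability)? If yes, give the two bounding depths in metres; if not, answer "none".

Evaluate Δρ/ρ₀ = −αΔT + βΔS across each adjacent pair:
  16–19 m: −αΔT+βΔS = −(2.5 × 10⁻⁴)(-0.6)+(8.2 × 10⁻⁴)(+0.89) = 8.8 × 10⁻⁴ → stable
  19–35 m: −αΔT+βΔS = −(2.5 × 10⁻⁴)(+0.4)+(8.2 × 10⁻⁴)(+0.28) = 1.3 × 10⁻⁴ → stable
  35–184 m: −αΔT+βΔS = −(2.5 × 10⁻⁴)(-0.8)+(8.2 × 10⁻⁴)(+1.43) = 1.4 × 10⁻³ → stable
  184–217 m: −αΔT+βΔS = −(2.5 × 10⁻⁴)(+3.8)+(8.2 × 10⁻⁴)(-0.32) = -1.2 × 10⁻³ → UNSTABLE
The 184–217 m interval has Δρ < 0: lighter water underlies denser water.

184–217 m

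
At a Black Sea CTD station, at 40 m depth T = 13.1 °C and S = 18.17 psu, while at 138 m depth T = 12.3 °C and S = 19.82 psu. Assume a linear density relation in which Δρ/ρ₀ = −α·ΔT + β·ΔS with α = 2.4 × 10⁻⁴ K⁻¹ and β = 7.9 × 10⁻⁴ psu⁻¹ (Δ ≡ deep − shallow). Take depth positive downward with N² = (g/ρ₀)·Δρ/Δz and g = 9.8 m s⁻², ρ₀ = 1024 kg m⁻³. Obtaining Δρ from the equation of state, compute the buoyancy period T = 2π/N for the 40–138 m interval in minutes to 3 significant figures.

8.56 min

ΔT = -0.8 K, ΔS = +1.65 psu (deep − shallow).
Δρ/ρ₀ = −αΔT + βΔS = 1.92 × 10⁻⁴ + 1.3035 × 10⁻³ = 1.4955 × 10⁻³, so Δρ ≈ 1.531 kg m⁻³.
N² = (g/ρ₀)·Δρ/Δz = g·(Δρ/ρ₀)/Δz = 9.8 × 1.4955 × 10⁻³ / 98 = 1.4955 × 10⁻⁴ s⁻².
N = √(1.4955 × 10⁻⁴) = 0.012229 rad s⁻¹ → T = 2π/N = 513.79 s = 8.5632 min ≈ 8.56 min.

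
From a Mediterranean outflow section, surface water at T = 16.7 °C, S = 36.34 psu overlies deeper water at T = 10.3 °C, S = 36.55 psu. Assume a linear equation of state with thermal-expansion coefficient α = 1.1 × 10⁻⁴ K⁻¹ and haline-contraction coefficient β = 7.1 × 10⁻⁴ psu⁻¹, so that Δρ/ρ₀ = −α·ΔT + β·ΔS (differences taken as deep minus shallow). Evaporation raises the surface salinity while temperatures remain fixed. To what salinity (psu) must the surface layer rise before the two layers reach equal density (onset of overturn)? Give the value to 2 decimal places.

Neutral buoyancy requires −α(T_deep − T_surf) + β(S_deep − S_surf′) = 0.
S_surf′ = S_deep − (α/β)·ΔT = 36.55 − (1.1 × 10⁻⁴/7.1 × 10⁻⁴)·(-6.4) = 37.5415 psu.
Increase required: 37.5415 − 36.34 = 1.2015 psu.

37.54 psu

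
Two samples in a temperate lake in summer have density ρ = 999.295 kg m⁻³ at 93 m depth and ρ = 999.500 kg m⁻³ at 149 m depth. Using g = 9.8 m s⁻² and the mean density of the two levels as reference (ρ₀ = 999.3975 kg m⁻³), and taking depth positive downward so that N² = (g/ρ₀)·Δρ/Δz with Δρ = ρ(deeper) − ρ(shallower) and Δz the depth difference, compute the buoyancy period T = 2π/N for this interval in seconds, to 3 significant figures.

1.05 × 10³ s

Δρ = 999.500 − 999.295 = 0.205 kg m⁻³ over Δz = 149 − 93 = 56 m.
N² = (9.8/999.3975) × (0.205/56) = 3.5897 × 10⁻⁵ s⁻².
N = √(3.5897 × 10⁻⁵) = 5.9914 × 10⁻³ rad s⁻¹, so T = 2π/N = 1.0487 × 10³ s ≈ 1.05 × 10³ s.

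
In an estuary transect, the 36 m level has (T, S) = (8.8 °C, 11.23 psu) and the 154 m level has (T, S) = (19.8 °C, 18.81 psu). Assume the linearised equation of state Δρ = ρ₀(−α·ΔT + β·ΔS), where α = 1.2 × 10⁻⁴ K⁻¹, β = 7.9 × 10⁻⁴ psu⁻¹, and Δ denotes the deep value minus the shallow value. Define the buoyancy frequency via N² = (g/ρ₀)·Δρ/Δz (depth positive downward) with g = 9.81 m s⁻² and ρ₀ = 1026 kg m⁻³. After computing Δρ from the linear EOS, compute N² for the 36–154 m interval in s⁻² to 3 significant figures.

3.88 × 10⁻⁴ s⁻²

ΔT = +11.0 K, ΔS = +7.58 psu (deep − shallow).
Δρ/ρ₀ = −αΔT + βΔS = -1.32 × 10⁻³ + 5.9882 × 10⁻³ = 4.6682 × 10⁻³, so Δρ ≈ 4.790 kg m⁻³.
N² = (g/ρ₀)·Δρ/Δz = g·(Δρ/ρ₀)/Δz = 9.81 × 4.6682 × 10⁻³ / 118 = 3.8809 × 10⁻⁴ s⁻² ≈ 3.88 × 10⁻⁴ s⁻².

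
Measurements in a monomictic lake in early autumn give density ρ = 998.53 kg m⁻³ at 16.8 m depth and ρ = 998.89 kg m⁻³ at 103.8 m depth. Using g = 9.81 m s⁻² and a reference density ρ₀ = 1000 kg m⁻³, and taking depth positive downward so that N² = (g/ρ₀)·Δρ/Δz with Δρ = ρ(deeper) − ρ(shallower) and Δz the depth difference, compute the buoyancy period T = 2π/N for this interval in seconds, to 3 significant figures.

986 s

Δρ = 998.89 − 998.53 = 0.36 kg m⁻³ over Δz = 103.8 − 16.8 = 87 m.
N² = (9.81/1000) × (0.36/87) = 4.0593 × 10⁻⁵ s⁻².
N = √(4.0593 × 10⁻⁵) = 6.3713 × 10⁻³ rad s⁻¹, so T = 2π/N = 986.17 s ≈ 986 s.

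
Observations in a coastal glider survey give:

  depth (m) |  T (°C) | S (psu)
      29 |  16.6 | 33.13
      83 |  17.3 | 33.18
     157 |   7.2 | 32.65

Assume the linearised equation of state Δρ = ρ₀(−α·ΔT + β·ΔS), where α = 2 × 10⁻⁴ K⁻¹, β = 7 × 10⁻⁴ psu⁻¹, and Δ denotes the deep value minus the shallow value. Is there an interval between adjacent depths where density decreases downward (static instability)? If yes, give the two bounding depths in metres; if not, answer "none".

Evaluate Δρ/ρ₀ = −αΔT + βΔS across each adjacent pair:
  29–83 m: −αΔT+βΔS = −(2 × 10⁻⁴)(+0.7)+(7 × 10⁻⁴)(+0.05) = -1.0 × 10⁻⁴ → UNSTABLE
  83–157 m: −αΔT+βΔS = −(2 × 10⁻⁴)(-10.1)+(7 × 10⁻⁴)(-0.53) = 1.6 × 10⁻³ → stable
The 29–83 m interval has Δρ < 0: lighter water underlies denser water.

29–83 m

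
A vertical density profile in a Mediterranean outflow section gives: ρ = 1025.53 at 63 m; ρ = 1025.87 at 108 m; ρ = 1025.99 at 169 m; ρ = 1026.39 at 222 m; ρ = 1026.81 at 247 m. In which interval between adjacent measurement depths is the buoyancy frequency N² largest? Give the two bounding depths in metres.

Compute the density gradient over each adjacent pair:
  63–108 m: Δρ/Δz = 0.34/45 = 7.6 × 10⁻³ kg m⁻⁴
  108–169 m: Δρ/Δz = 0.12/61 = 2.0 × 10⁻³ kg m⁻⁴
  169–222 m: Δρ/Δz = 0.40/53 = 7.5 × 10⁻³ kg m⁻⁴
  222–247 m: Δρ/Δz = 0.42/25 = 0.017 kg m⁻⁴
The largest gradient is in the 222–247 m interval — the pycnocline.

222–247 m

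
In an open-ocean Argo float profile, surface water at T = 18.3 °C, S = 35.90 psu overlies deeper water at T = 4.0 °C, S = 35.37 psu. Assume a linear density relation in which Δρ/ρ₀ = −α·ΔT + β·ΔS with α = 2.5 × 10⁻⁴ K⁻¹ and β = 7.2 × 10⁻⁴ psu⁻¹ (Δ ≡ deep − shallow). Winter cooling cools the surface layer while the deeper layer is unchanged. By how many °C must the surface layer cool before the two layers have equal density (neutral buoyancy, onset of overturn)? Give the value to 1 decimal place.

12.8 °C

Neutral buoyancy requires Δρ = 0, i.e. −α(T_deep − T_surf′) + β(S_deep − S_surf) = 0.
T_surf′ = T_deep − (β/α)·ΔS = 4.0 − (7.2 × 10⁻⁴/2.5 × 10⁻⁴)·(-0.53) = 5.526 °C.
Cooling required: 18.3 − (5.526) = 12.774 °C.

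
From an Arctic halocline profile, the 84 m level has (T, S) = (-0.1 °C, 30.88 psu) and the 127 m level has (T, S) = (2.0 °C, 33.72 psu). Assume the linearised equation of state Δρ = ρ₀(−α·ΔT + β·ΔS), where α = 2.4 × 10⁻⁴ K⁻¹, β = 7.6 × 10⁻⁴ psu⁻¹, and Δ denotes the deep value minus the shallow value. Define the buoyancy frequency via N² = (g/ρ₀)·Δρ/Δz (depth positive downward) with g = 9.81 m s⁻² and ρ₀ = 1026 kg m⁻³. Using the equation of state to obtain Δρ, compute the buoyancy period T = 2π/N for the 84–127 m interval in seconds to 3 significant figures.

323 s

ΔT = +2.1 K, ΔS = +2.84 psu (deep − shallow).
Δρ/ρ₀ = −αΔT + βΔS = -5.04 × 10⁻⁴ + 2.1584 × 10⁻³ = 1.6544 × 10⁻³, so Δρ ≈ 1.697 kg m⁻³.
N² = (g/ρ₀)·Δρ/Δz = g·(Δρ/ρ₀)/Δz = 9.81 × 1.6544 × 10⁻³ / 43 = 3.7743 × 10⁻⁴ s⁻².
N = √(3.7743 × 10⁻⁴) = 0.019428 rad s⁻¹ → T = 2π/N = 323.41 s ≈ 323 s.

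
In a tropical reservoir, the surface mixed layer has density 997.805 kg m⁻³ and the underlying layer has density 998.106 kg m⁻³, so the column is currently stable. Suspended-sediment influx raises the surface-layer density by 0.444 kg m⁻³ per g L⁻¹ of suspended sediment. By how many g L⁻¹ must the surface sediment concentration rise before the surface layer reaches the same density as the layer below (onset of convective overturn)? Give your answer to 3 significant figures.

Density deficit of the surface layer: 998.106 − 997.805 = 0.301 kg m⁻³.
Required change = 0.301 / 0.444 = 0.678 g L⁻¹.

0.678 g L⁻¹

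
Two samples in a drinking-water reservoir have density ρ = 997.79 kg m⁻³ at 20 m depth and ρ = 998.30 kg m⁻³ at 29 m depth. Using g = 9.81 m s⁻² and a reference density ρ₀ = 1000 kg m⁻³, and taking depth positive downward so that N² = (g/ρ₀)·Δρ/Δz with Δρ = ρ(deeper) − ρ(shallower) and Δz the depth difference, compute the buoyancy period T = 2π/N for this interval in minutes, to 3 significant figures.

4.44 min

Δρ = 998.30 − 997.79 = 0.51 kg m⁻³ over Δz = 29 − 20 = 9 m.
N² = (9.81/1000) × (0.51/9) = 5.5590 × 10⁻⁴ s⁻².
N = √(5.5590 × 10⁻⁴) = 0.023578 rad s⁻¹, so T = 2π/N = 266.49 s = 4.4415 min ≈ 4.44 min.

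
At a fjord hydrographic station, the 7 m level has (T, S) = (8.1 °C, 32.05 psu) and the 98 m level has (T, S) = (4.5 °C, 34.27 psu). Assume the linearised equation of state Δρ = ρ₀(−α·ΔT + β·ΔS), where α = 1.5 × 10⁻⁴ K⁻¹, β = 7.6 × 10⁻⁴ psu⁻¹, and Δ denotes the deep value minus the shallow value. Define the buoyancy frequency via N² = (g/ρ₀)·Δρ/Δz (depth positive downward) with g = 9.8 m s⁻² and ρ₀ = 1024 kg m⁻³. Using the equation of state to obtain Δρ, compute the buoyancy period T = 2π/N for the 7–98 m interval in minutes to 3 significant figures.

ΔT = -3.6 K, ΔS = +2.22 psu (deep − shallow).
Δρ/ρ₀ = −αΔT + βΔS = 5.40 × 10⁻⁴ + 1.6872 × 10⁻³ = 2.2272 × 10⁻³, so Δρ ≈ 2.281 kg m⁻³.
N² = (g/ρ₀)·Δρ/Δz = g·(Δρ/ρ₀)/Δz = 9.8 × 2.2272 × 10⁻³ / 91 = 2.3985 × 10⁻⁴ s⁻².
N = √(2.3985 × 10⁻⁴) = 0.015487 rad s⁻¹ → T = 2π/N = 405.71 s = 6.7618 min ≈ 6.76 min.

6.76 min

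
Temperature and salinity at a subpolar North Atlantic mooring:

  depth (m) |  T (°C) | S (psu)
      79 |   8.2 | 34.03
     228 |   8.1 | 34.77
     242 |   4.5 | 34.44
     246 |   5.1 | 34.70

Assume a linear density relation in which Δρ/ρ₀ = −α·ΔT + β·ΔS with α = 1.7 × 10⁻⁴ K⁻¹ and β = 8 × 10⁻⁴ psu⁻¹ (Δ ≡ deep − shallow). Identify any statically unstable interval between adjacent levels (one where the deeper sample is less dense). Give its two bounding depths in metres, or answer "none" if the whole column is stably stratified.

none

Evaluate Δρ/ρ₀ = −αΔT + βΔS across each adjacent pair:
  79–228 m: −αΔT+βΔS = −(1.7 × 10⁻⁴)(-0.1)+(8 × 10⁻⁴)(+0.74) = 6.1 × 10⁻⁴ → stable
  228–242 m: −αΔT+βΔS = −(1.7 × 10⁻⁴)(-3.6)+(8 × 10⁻⁴)(-0.33) = 3.5 × 10⁻⁴ → stable
  242–246 m: −αΔT+βΔS = −(1.7 × 10⁻⁴)(+0.6)+(8 × 10⁻⁴)(+0.26) = 1.1 × 10⁻⁴ → stable
Every interval has Δρ > 0: the column is stably stratified throughout.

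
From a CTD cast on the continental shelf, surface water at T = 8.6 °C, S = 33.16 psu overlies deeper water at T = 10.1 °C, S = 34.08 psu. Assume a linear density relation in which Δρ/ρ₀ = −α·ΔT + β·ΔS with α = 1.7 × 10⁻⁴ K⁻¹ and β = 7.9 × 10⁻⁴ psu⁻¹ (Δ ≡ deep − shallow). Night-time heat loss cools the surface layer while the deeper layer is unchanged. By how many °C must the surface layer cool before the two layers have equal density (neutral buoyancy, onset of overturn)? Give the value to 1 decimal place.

Neutral buoyancy requires Δρ = 0, i.e. −α(T_deep − T_surf′) + β(S_deep − S_surf) = 0.
T_surf′ = T_deep − (β/α)·ΔS = 10.1 − (7.9 × 10⁻⁴/1.7 × 10⁻⁴)·(+0.92) = 5.825 °C.
Cooling required: 8.6 − (5.825) = 2.775 °C.

2.8 °C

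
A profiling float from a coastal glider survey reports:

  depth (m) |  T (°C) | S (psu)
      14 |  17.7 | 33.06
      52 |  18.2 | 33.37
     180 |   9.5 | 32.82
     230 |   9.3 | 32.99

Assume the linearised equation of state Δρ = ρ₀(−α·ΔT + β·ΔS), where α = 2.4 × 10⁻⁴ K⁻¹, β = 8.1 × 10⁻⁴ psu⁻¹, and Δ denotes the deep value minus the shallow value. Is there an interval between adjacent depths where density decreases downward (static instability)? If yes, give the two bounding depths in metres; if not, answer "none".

Evaluate Δρ/ρ₀ = −αΔT + βΔS across each adjacent pair:
  14–52 m: −αΔT+βΔS = −(2.4 × 10⁻⁴)(+0.5)+(8.1 × 10⁻⁴)(+0.31) = 1.3 × 10⁻⁴ → stable
  52–180 m: −αΔT+βΔS = −(2.4 × 10⁻⁴)(-8.7)+(8.1 × 10⁻⁴)(-0.55) = 1.6 × 10⁻³ → stable
  180–230 m: −αΔT+βΔS = −(2.4 × 10⁻⁴)(-0.2)+(8.1 × 10⁻⁴)(+0.17) = 1.9 × 10⁻⁴ → stable
Every interval has Δρ > 0: the column is stably stratified throughout.

none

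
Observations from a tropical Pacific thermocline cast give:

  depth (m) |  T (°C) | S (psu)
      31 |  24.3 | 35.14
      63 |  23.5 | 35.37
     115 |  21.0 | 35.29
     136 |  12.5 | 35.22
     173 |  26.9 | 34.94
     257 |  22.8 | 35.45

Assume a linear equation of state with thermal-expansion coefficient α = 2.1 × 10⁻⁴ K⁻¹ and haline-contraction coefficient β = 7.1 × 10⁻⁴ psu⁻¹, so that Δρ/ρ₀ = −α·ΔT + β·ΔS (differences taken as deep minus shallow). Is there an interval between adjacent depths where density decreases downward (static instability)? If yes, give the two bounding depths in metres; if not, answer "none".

Evaluate Δρ/ρ₀ = −αΔT + βΔS across each adjacent pair:
  31–63 m: −αΔT+βΔS = −(2.1 × 10⁻⁴)(-0.8)+(7.1 × 10⁻⁴)(+0.23) = 3.3 × 10⁻⁴ → stable
  63–115 m: −αΔT+βΔS = −(2.1 × 10⁻⁴)(-2.5)+(7.1 × 10⁻⁴)(-0.08) = 4.7 × 10⁻⁴ → stable
  115–136 m: −αΔT+βΔS = −(2.1 × 10⁻⁴)(-8.5)+(7.1 × 10⁻⁴)(-0.07) = 1.7 × 10⁻³ → stable
  136–173 m: −αΔT+βΔS = −(2.1 × 10⁻⁴)(+14.4)+(7.1 × 10⁻⁴)(-0.28) = -3.2 × 10⁻³ → UNSTABLE
  173–257 m: −αΔT+βΔS = −(2.1 × 10⁻⁴)(-4.1)+(7.1 × 10⁻⁴)(+0.51) = 1.2 × 10⁻³ → stable
The 136–173 m interval has Δρ < 0: lighter water underlies denser water.

136–173 m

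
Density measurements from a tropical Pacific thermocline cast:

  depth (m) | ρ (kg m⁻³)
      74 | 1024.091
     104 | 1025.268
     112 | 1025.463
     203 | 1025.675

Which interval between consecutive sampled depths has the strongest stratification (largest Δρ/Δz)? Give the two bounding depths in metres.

Compute the density gradient over each adjacent pair:
  74–104 m: Δρ/Δz = 1.177/30 = 0.039 kg m⁻⁴
  104–112 m: Δρ/Δz = 0.195/8 = 0.024 kg m⁻⁴
  112–203 m: Δρ/Δz = 0.212/91 = 2.3 × 10⁻³ kg m⁻⁴
The largest gradient is in the 74–104 m interval — the pycnocline.

74–104 m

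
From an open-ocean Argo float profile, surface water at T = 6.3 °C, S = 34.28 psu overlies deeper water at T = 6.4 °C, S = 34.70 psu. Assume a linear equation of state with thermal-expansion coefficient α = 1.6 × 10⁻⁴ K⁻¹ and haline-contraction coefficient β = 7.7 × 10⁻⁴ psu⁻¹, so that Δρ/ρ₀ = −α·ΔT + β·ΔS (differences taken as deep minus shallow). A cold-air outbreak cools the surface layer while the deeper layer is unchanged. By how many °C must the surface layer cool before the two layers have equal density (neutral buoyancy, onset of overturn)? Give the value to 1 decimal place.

1.9 °C

Neutral buoyancy requires Δρ = 0, i.e. −α(T_deep − T_surf′) + β(S_deep − S_surf) = 0.
T_surf′ = T_deep − (β/α)·ΔS = 6.4 − (7.7 × 10⁻⁴/1.6 × 10⁻⁴)·(+0.42) = 4.379 °C.
Cooling required: 6.3 − (4.379) = 1.921 °C.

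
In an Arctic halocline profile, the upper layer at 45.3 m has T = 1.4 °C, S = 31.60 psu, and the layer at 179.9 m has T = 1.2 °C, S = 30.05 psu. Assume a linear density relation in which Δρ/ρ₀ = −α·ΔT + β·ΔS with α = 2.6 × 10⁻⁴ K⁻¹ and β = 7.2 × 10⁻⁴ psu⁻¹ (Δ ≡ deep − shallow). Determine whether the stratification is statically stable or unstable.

unstable

ΔT = 1.2 − 1.4 = -0.2 K and ΔS = 30.05 − 31.60 = -1.55 psu (deep − shallow).
−αΔT = 5.20 × 10⁻⁵; βΔS = -1.116 × 10⁻³; sum Δρ/ρ₀ = -1.064 × 10⁻³.
Δρ/ρ₀ < 0, so Δρ < 0: deeper water is lighter → statically unstable; the column would overturn.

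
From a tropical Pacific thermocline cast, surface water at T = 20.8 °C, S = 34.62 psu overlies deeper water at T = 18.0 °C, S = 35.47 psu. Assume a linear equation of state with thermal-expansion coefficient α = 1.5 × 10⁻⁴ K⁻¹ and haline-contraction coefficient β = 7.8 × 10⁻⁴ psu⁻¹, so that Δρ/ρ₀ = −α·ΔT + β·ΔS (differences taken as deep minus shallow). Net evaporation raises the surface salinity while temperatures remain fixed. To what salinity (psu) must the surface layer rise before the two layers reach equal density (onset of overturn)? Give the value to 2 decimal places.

Neutral buoyancy requires −α(T_deep − T_surf) + β(S_deep − S_surf′) = 0.
S_surf′ = S_deep − (α/β)·ΔT = 35.47 − (1.5 × 10⁻⁴/7.8 × 10⁻⁴)·(-2.8) = 36.0085 psu.
Increase required: 36.0085 − 34.62 = 1.3885 psu.

36.01 psu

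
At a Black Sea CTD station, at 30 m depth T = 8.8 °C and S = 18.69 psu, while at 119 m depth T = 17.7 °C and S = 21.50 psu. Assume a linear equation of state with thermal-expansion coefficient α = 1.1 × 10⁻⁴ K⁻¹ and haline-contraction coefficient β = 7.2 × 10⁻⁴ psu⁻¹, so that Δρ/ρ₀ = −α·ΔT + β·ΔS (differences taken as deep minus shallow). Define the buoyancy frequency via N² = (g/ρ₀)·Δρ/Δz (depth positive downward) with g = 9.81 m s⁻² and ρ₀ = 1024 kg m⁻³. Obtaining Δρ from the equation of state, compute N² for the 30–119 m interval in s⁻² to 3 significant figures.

1.15 × 10⁻⁴ s⁻²

ΔT = +8.9 K, ΔS = +2.81 psu (deep − shallow).
Δρ/ρ₀ = −αΔT + βΔS = -9.79 × 10⁻⁴ + 2.0232 × 10⁻³ = 1.0442 × 10⁻³, so Δρ ≈ 1.069 kg m⁻³.
N² = (g/ρ₀)·Δρ/Δz = g·(Δρ/ρ₀)/Δz = 9.81 × 1.0442 × 10⁻³ / 89 = 1.1510 × 10⁻⁴ s⁻² ≈ 1.15 × 10⁻⁴ s⁻².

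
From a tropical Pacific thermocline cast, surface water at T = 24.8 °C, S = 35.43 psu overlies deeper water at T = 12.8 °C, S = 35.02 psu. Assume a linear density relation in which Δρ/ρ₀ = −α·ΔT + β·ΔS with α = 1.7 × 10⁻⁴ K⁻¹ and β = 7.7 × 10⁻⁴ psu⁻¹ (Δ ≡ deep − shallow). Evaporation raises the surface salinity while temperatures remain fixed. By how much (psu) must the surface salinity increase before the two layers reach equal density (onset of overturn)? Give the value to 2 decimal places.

Neutral buoyancy requires −α(T_deep − T_surf) + β(S_deep − S_surf′) = 0.
S_surf′ = S_deep − (α/β)·ΔT = 35.02 − (1.7 × 10⁻⁴/7.7 × 10⁻⁴)·(-12.0) = 37.6694 psu.
Increase required: 37.6694 − 35.43 = 2.2394 psu.

2.24 psu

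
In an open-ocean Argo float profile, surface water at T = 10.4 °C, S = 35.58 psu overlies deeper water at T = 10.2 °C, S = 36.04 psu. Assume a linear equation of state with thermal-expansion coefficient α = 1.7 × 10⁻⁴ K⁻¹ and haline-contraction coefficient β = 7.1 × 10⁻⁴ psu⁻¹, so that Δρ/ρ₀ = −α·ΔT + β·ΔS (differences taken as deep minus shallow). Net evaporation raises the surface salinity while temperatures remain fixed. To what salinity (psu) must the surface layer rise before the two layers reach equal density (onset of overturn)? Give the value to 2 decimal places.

36.09 psu

Neutral buoyancy requires −α(T_deep − T_surf) + β(S_deep − S_surf′) = 0.
S_surf′ = S_deep − (α/β)·ΔT = 36.04 − (1.7 × 10⁻⁴/7.1 × 10⁻⁴)·(-0.2) = 36.0879 psu.
Increase required: 36.0879 − 35.58 = 0.5079 psu.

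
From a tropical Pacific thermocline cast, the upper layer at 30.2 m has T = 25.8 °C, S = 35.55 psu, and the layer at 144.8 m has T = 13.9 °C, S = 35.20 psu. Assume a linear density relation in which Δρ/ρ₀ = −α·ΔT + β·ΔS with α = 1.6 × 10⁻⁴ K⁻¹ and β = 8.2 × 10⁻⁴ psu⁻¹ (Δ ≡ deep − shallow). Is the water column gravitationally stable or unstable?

ΔT = 13.9 − 25.8 = -11.9 K and ΔS = 35.20 − 35.55 = -0.35 psu (deep − shallow).
−αΔT = 1.904 × 10⁻³; βΔS = -2.87 × 10⁻⁴; sum Δρ/ρ₀ = 1.617 × 10⁻³.
Δρ/ρ₀ > 0, so Δρ > 0: deeper water is denser → statically stable.

stable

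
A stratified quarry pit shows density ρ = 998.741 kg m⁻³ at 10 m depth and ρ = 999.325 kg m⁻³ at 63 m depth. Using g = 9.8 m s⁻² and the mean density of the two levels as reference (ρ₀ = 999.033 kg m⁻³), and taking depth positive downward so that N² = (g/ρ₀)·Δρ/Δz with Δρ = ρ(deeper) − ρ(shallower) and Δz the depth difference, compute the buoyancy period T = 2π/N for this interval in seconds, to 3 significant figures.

604 s

Δρ = 999.325 − 998.741 = 0.584 kg m⁻³ over Δz = 63 − 10 = 53 m.
N² = (9.8/999.033) × (0.584/53) = 1.0809 × 10⁻⁴ s⁻².
N = √(1.0809 × 10⁻⁴) = 0.010397 rad s⁻¹, so T = 2π/N = 604.33 s ≈ 604 s.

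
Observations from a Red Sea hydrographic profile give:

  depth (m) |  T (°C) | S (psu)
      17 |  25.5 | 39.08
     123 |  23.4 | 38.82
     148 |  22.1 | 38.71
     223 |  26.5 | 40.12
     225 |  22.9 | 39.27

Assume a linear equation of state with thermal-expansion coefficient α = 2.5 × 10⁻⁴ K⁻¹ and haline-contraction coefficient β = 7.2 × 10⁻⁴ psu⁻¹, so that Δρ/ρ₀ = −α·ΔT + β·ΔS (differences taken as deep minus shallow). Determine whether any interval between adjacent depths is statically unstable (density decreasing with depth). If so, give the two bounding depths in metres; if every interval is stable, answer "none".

148–223 m

Evaluate Δρ/ρ₀ = −αΔT + βΔS across each adjacent pair:
  17–123 m: −αΔT+βΔS = −(2.5 × 10⁻⁴)(-2.1)+(7.2 × 10⁻⁴)(-0.26) = 3.4 × 10⁻⁴ → stable
  123–148 m: −αΔT+βΔS = −(2.5 × 10⁻⁴)(-1.3)+(7.2 × 10⁻⁴)(-0.11) = 2.5 × 10⁻⁴ → stable
  148–223 m: −αΔT+βΔS = −(2.5 × 10⁻⁴)(+4.4)+(7.2 × 10⁻⁴)(+1.41) = -8.5 × 10⁻⁵ → UNSTABLE
  223–225 m: −αΔT+βΔS = −(2.5 × 10⁻⁴)(-3.6)+(7.2 × 10⁻⁴)(-0.85) = 2.9 × 10⁻⁴ → stable
The 148–223 m interval has Δρ < 0: lighter water underlies denser water.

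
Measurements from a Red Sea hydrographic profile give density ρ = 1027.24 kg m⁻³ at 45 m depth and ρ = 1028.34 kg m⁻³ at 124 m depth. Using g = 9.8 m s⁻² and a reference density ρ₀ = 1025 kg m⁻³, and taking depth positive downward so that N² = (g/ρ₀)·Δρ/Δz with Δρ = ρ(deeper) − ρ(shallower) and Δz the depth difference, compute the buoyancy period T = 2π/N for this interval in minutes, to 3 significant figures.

Δρ = 1028.34 − 1027.24 = 1.10 kg m⁻³ over Δz = 124 − 45 = 79 m.
N² = (9.8/1025) × (1.10/79) = 1.3313 × 10⁻⁴ s⁻².
N = √(1.3313 × 10⁻⁴) = 0.011538 rad s⁻¹, so T = 2π/N = 544.56 s = 9.0760 min ≈ 9.08 min.

9.08 min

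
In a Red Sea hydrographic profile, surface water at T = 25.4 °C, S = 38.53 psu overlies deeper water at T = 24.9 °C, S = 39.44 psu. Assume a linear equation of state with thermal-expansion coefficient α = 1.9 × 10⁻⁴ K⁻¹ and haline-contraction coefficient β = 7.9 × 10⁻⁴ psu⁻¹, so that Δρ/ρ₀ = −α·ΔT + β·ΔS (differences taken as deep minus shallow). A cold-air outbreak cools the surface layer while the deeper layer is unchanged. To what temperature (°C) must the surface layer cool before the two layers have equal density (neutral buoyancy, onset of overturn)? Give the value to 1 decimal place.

21.1 °C

Neutral buoyancy requires Δρ = 0, i.e. −α(T_deep − T_surf′) + β(S_deep − S_surf) = 0.
T_surf′ = T_deep − (β/α)·ΔS = 24.9 − (7.9 × 10⁻⁴/1.9 × 10⁻⁴)·(+0.91) = 21.116 °C.
Cooling required: 25.4 − (21.116) = 4.284 °C.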